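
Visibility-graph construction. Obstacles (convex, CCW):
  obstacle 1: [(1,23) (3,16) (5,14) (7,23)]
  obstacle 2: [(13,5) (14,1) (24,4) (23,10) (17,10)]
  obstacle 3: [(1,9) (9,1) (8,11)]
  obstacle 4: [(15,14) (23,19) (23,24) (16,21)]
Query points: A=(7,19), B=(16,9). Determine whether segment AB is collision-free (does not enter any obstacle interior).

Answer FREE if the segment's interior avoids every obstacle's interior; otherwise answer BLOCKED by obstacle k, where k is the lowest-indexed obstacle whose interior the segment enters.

FREE

Obstacle 1 [(1,23) (3,16) (5,14) (7,23)]:
  edge (1,23)–(3,16): clear
  edge (3,16)–(5,14): clear
  edge (5,14)–(7,23): clear
  edge (7,23)–(1,23): clear
  midpoint (23/2,14) outside
  → clear
Obstacle 2 [(13,5) (14,1) (24,4) (23,10) (17,10)]:
  edge (13,5)–(14,1): clear
  edge (14,1)–(24,4): clear
  edge (24,4)–(23,10): clear
  edge (23,10)–(17,10): clear
  edge (17,10)–(13,5): clear
  midpoint (23/2,14) outside
  → clear
Obstacle 3 [(1,9) (9,1) (8,11)]:
  edge (1,9)–(9,1): clear
  edge (9,1)–(8,11): clear
  edge (8,11)–(1,9): clear
  midpoint (23/2,14) outside
  → clear
Obstacle 4 [(15,14) (23,19) (23,24) (16,21)]:
  edge (15,14)–(23,19): clear
  edge (23,19)–(23,24): clear
  edge (23,24)–(16,21): clear
  edge (16,21)–(15,14): clear
  midpoint (23/2,14) outside
  → clear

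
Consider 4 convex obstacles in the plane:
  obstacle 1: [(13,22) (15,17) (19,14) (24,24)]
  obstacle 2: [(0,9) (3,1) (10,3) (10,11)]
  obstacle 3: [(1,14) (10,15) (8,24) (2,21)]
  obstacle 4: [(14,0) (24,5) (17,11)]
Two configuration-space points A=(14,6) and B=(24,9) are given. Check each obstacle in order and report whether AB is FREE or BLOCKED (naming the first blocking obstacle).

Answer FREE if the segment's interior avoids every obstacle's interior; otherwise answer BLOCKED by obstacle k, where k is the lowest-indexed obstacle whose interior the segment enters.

Obstacle 1 [(13,22) (15,17) (19,14) (24,24)]:
  edge (13,22)–(15,17): clear
  edge (15,17)–(19,14): clear
  edge (19,14)–(24,24): clear
  edge (24,24)–(13,22): clear
  midpoint (19,15/2) outside
  → clear
Obstacle 2 [(0,9) (3,1) (10,3) (10,11)]:
  edge (0,9)–(3,1): clear
  edge (3,1)–(10,3): clear
  edge (10,3)–(10,11): clear
  edge (10,11)–(0,9): clear
  midpoint (19,15/2) outside
  → clear
Obstacle 3 [(1,14) (10,15) (8,24) (2,21)]:
  edge (1,14)–(10,15): clear
  edge (10,15)–(8,24): clear
  edge (8,24)–(2,21): clear
  edge (2,21)–(1,14): clear
  midpoint (19,15/2) outside
  → clear
Obstacle 4 [(14,0) (24,5) (17,11)]:
  edge (14,0)–(24,5): clear
  edge (24,5)–(17,11): crosses AB
  edge (17,11)–(14,0): crosses AB
  → BLOCKED

BLOCKED by obstacle 4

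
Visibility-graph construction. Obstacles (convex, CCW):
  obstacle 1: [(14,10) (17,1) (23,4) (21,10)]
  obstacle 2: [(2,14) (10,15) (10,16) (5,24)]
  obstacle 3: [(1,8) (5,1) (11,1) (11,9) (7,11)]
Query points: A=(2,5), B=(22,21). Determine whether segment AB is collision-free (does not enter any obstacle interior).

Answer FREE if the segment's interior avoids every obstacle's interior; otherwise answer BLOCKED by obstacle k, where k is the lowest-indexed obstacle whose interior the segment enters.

BLOCKED by obstacle 3

Obstacle 1 [(14,10) (17,1) (23,4) (21,10)]:
  edge (14,10)–(17,1): clear
  edge (17,1)–(23,4): clear
  edge (23,4)–(21,10): clear
  edge (21,10)–(14,10): clear
  midpoint (12,13) outside
  → clear
Obstacle 2 [(2,14) (10,15) (10,16) (5,24)]:
  edge (2,14)–(10,15): clear
  edge (10,15)–(10,16): clear
  edge (10,16)–(5,24): clear
  edge (5,24)–(2,14): clear
  midpoint (12,13) outside
  → clear
Obstacle 3 [(1,8) (5,1) (11,1) (11,9) (7,11)]:
  edge (1,8)–(5,1): crosses AB
  edge (5,1)–(11,1): clear
  edge (11,1)–(11,9): clear
  edge (11,9)–(7,11): crosses AB
  edge (7,11)–(1,8): clear
  → BLOCKED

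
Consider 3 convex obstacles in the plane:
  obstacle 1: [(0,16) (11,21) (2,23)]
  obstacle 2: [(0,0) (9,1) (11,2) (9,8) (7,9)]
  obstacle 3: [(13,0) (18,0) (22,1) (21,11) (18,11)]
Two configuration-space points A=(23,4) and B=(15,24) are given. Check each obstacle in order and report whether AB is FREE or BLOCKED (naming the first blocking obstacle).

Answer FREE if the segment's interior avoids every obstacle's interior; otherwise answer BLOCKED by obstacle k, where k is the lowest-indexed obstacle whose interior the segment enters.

BLOCKED by obstacle 3

Obstacle 1 [(0,16) (11,21) (2,23)]:
  edge (0,16)–(11,21): clear
  edge (11,21)–(2,23): clear
  edge (2,23)–(0,16): clear
  midpoint (19,14) outside
  → clear
Obstacle 2 [(0,0) (9,1) (11,2) (9,8) (7,9)]:
  edge (0,0)–(9,1): clear
  edge (9,1)–(11,2): clear
  edge (11,2)–(9,8): clear
  edge (9,8)–(7,9): clear
  edge (7,9)–(0,0): clear
  midpoint (19,14) outside
  → clear
Obstacle 3 [(13,0) (18,0) (22,1) (21,11) (18,11)]:
  edge (13,0)–(18,0): clear
  edge (18,0)–(22,1): clear
  edge (22,1)–(21,11): crosses AB
  edge (21,11)–(18,11): crosses AB
  edge (18,11)–(13,0): clear
  → BLOCKED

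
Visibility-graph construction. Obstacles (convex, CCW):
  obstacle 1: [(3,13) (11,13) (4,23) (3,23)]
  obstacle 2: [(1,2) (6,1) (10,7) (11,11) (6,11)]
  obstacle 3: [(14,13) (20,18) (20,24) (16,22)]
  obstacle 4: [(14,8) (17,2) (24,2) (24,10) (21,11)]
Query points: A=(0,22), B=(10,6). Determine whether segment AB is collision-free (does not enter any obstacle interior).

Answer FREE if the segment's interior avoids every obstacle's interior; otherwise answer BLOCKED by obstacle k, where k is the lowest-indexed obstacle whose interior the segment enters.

BLOCKED by obstacle 1

Obstacle 1 [(3,13) (11,13) (4,23) (3,23)]:
  edge (3,13)–(11,13): crosses AB
  edge (11,13)–(4,23): clear
  edge (4,23)–(3,23): clear
  edge (3,23)–(3,13): crosses AB
  → BLOCKED
Obstacle 2 [(1,2) (6,1) (10,7) (11,11) (6,11)]:
  edge (1,2)–(6,1): clear
  edge (6,1)–(10,7): crosses AB
  edge (10,7)–(11,11): clear
  edge (11,11)–(6,11): crosses AB
  edge (6,11)–(1,2): clear
  → BLOCKED
Obstacle 3 [(14,13) (20,18) (20,24) (16,22)]:
  edge (14,13)–(20,18): clear
  edge (20,18)–(20,24): clear
  edge (20,24)–(16,22): clear
  edge (16,22)–(14,13): clear
  midpoint (5,14) outside
  → clear
Obstacle 4 [(14,8) (17,2) (24,2) (24,10) (21,11)]:
  edge (14,8)–(17,2): clear
  edge (17,2)–(24,2): clear
  edge (24,2)–(24,10): clear
  edge (24,10)–(21,11): clear
  edge (21,11)–(14,8): clear
  midpoint (5,14) outside
  → clear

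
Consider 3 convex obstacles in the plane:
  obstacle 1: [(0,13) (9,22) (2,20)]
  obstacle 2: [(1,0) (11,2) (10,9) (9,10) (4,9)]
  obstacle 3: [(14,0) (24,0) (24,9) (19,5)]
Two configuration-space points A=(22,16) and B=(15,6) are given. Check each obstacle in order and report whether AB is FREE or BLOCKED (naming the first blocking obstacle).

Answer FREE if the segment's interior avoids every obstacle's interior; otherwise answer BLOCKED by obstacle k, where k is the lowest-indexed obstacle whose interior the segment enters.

Obstacle 1 [(0,13) (9,22) (2,20)]:
  edge (0,13)–(9,22): clear
  edge (9,22)–(2,20): clear
  edge (2,20)–(0,13): clear
  midpoint (37/2,11) outside
  → clear
Obstacle 2 [(1,0) (11,2) (10,9) (9,10) (4,9)]:
  edge (1,0)–(11,2): clear
  edge (11,2)–(10,9): clear
  edge (10,9)–(9,10): clear
  edge (9,10)–(4,9): clear
  edge (4,9)–(1,0): clear
  midpoint (37/2,11) outside
  → clear
Obstacle 3 [(14,0) (24,0) (24,9) (19,5)]:
  edge (14,0)–(24,0): clear
  edge (24,0)–(24,9): clear
  edge (24,9)–(19,5): clear
  edge (19,5)–(14,0): clear
  midpoint (37/2,11) outside
  → clear

FREE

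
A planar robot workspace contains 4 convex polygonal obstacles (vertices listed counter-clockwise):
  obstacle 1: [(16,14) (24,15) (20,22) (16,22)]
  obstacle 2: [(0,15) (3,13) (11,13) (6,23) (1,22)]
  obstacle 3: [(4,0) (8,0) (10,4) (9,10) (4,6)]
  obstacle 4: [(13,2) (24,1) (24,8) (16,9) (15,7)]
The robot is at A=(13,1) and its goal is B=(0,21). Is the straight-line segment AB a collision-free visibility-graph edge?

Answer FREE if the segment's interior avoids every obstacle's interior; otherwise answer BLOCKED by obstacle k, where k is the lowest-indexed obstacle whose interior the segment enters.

Obstacle 1 [(16,14) (24,15) (20,22) (16,22)]:
  edge (16,14)–(24,15): clear
  edge (24,15)–(20,22): clear
  edge (20,22)–(16,22): clear
  edge (16,22)–(16,14): clear
  midpoint (13/2,11) outside
  → clear
Obstacle 2 [(0,15) (3,13) (11,13) (6,23) (1,22)]:
  edge (0,15)–(3,13): clear
  edge (3,13)–(11,13): crosses AB
  edge (11,13)–(6,23): clear
  edge (6,23)–(1,22): clear
  edge (1,22)–(0,15): crosses AB
  → BLOCKED
Obstacle 3 [(4,0) (8,0) (10,4) (9,10) (4,6)]:
  edge (4,0)–(8,0): clear
  edge (8,0)–(10,4): clear
  edge (10,4)–(9,10): crosses AB
  edge (9,10)–(4,6): crosses AB
  edge (4,6)–(4,0): clear
  → BLOCKED
Obstacle 4 [(13,2) (24,1) (24,8) (16,9) (15,7)]:
  edge (13,2)–(24,1): clear
  edge (24,1)–(24,8): clear
  edge (24,8)–(16,9): clear
  edge (16,9)–(15,7): clear
  edge (15,7)–(13,2): clear
  midpoint (13/2,11) outside
  → clear

BLOCKED by obstacle 2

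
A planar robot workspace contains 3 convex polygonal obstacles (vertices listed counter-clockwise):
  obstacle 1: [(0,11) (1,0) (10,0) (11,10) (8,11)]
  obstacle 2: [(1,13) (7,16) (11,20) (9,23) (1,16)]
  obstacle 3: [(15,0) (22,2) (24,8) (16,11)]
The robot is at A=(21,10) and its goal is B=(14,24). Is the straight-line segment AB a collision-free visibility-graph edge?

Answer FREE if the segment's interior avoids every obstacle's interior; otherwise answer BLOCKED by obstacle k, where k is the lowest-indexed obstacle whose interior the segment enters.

FREE

Obstacle 1 [(0,11) (1,0) (10,0) (11,10) (8,11)]:
  edge (0,11)–(1,0): clear
  edge (1,0)–(10,0): clear
  edge (10,0)–(11,10): clear
  edge (11,10)–(8,11): clear
  edge (8,11)–(0,11): clear
  midpoint (35/2,17) outside
  → clear
Obstacle 2 [(1,13) (7,16) (11,20) (9,23) (1,16)]:
  edge (1,13)–(7,16): clear
  edge (7,16)–(11,20): clear
  edge (11,20)–(9,23): clear
  edge (9,23)–(1,16): clear
  edge (1,16)–(1,13): clear
  midpoint (35/2,17) outside
  → clear
Obstacle 3 [(15,0) (22,2) (24,8) (16,11)]:
  edge (15,0)–(22,2): clear
  edge (22,2)–(24,8): clear
  edge (24,8)–(16,11): clear
  edge (16,11)–(15,0): clear
  midpoint (35/2,17) outside
  → clear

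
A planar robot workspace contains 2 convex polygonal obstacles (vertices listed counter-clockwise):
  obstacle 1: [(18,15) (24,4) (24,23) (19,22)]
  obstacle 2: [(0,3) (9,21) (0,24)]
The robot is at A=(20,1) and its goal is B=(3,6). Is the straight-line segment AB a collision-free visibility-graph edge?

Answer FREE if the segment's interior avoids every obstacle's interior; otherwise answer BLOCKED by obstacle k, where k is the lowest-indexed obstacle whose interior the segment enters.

Obstacle 1 [(18,15) (24,4) (24,23) (19,22)]:
  edge (18,15)–(24,4): clear
  edge (24,4)–(24,23): clear
  edge (24,23)–(19,22): clear
  edge (19,22)–(18,15): clear
  midpoint (23/2,7/2) outside
  → clear
Obstacle 2 [(0,3) (9,21) (0,24)]:
  edge (0,3)–(9,21): clear
  edge (9,21)–(0,24): clear
  edge (0,24)–(0,3): clear
  midpoint (23/2,7/2) outside
  → clear

FREE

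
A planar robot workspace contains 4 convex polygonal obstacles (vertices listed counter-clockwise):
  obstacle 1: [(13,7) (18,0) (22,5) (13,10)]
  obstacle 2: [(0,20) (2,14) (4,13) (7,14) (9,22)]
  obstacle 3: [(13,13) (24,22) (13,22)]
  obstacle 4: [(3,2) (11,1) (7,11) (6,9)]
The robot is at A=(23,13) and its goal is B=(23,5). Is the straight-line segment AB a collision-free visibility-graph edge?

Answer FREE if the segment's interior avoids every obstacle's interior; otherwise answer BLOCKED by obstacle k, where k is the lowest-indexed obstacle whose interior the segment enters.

FREE

Obstacle 1 [(13,7) (18,0) (22,5) (13,10)]:
  edge (13,7)–(18,0): clear
  edge (18,0)–(22,5): clear
  edge (22,5)–(13,10): clear
  edge (13,10)–(13,7): clear
  midpoint (23,9) outside
  → clear
Obstacle 2 [(0,20) (2,14) (4,13) (7,14) (9,22)]:
  edge (0,20)–(2,14): clear
  edge (2,14)–(4,13): clear
  edge (4,13)–(7,14): clear
  edge (7,14)–(9,22): clear
  edge (9,22)–(0,20): clear
  midpoint (23,9) outside
  → clear
Obstacle 3 [(13,13) (24,22) (13,22)]:
  edge (13,13)–(24,22): clear
  edge (24,22)–(13,22): clear
  edge (13,22)–(13,13): clear
  midpoint (23,9) outside
  → clear
Obstacle 4 [(3,2) (11,1) (7,11) (6,9)]:
  edge (3,2)–(11,1): clear
  edge (11,1)–(7,11): clear
  edge (7,11)–(6,9): clear
  edge (6,9)–(3,2): clear
  midpoint (23,9) outside
  → clear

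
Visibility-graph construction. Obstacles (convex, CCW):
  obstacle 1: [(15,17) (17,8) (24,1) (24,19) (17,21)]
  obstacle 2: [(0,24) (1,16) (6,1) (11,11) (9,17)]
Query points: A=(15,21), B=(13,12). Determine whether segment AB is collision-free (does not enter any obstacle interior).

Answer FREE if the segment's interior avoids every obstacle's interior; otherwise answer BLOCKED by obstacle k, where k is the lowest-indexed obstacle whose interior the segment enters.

Obstacle 1 [(15,17) (17,8) (24,1) (24,19) (17,21)]:
  edge (15,17)–(17,8): clear
  edge (17,8)–(24,1): clear
  edge (24,1)–(24,19): clear
  edge (24,19)–(17,21): clear
  edge (17,21)–(15,17): clear
  midpoint (14,33/2) outside
  → clear
Obstacle 2 [(0,24) (1,16) (6,1) (11,11) (9,17)]:
  edge (0,24)–(1,16): clear
  edge (1,16)–(6,1): clear
  edge (6,1)–(11,11): clear
  edge (11,11)–(9,17): clear
  edge (9,17)–(0,24): clear
  midpoint (14,33/2) outside
  → clear

FREE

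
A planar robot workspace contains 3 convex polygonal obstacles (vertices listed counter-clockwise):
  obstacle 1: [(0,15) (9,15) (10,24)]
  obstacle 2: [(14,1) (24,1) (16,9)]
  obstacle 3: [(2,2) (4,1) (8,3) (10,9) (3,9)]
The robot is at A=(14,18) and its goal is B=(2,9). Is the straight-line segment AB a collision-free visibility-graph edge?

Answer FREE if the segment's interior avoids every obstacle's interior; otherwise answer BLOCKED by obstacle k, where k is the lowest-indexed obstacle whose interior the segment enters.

Obstacle 1 [(0,15) (9,15) (10,24)]:
  edge (0,15)–(9,15): clear
  edge (9,15)–(10,24): clear
  edge (10,24)–(0,15): clear
  midpoint (8,27/2) outside
  → clear
Obstacle 2 [(14,1) (24,1) (16,9)]:
  edge (14,1)–(24,1): clear
  edge (24,1)–(16,9): clear
  edge (16,9)–(14,1): clear
  midpoint (8,27/2) outside
  → clear
Obstacle 3 [(2,2) (4,1) (8,3) (10,9) (3,9)]:
  edge (2,2)–(4,1): clear
  edge (4,1)–(8,3): clear
  edge (8,3)–(10,9): clear
  edge (10,9)–(3,9): clear
  edge (3,9)–(2,2): clear
  midpoint (8,27/2) outside
  → clear

FREE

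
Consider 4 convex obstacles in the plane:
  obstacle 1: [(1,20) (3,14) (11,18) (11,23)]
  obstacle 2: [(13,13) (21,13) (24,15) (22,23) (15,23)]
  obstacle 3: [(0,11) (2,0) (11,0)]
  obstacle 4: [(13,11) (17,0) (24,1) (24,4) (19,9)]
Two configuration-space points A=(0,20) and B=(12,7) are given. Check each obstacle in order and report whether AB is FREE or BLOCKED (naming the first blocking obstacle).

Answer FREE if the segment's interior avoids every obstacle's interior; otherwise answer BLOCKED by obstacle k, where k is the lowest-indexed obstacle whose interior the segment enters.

BLOCKED by obstacle 1

Obstacle 1 [(1,20) (3,14) (11,18) (11,23)]:
  edge (1,20)–(3,14): crosses AB
  edge (3,14)–(11,18): crosses AB
  edge (11,18)–(11,23): clear
  edge (11,23)–(1,20): clear
  → BLOCKED
Obstacle 2 [(13,13) (21,13) (24,15) (22,23) (15,23)]:
  edge (13,13)–(21,13): clear
  edge (21,13)–(24,15): clear
  edge (24,15)–(22,23): clear
  edge (22,23)–(15,23): clear
  edge (15,23)–(13,13): clear
  midpoint (6,27/2) outside
  → clear
Obstacle 3 [(0,11) (2,0) (11,0)]:
  edge (0,11)–(2,0): clear
  edge (2,0)–(11,0): clear
  edge (11,0)–(0,11): clear
  midpoint (6,27/2) outside
  → clear
Obstacle 4 [(13,11) (17,0) (24,1) (24,4) (19,9)]:
  edge (13,11)–(17,0): clear
  edge (17,0)–(24,1): clear
  edge (24,1)–(24,4): clear
  edge (24,4)–(19,9): clear
  edge (19,9)–(13,11): clear
  midpoint (6,27/2) outside
  → clear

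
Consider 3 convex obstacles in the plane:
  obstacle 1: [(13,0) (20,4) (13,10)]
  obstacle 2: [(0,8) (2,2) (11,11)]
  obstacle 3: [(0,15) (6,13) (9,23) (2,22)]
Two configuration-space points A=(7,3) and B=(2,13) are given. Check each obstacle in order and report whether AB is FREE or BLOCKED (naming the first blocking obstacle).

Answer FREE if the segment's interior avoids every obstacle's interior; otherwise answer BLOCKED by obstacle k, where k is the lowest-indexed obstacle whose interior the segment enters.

BLOCKED by obstacle 2

Obstacle 1 [(13,0) (20,4) (13,10)]:
  edge (13,0)–(20,4): clear
  edge (20,4)–(13,10): clear
  edge (13,10)–(13,0): clear
  midpoint (9/2,8) outside
  → clear
Obstacle 2 [(0,8) (2,2) (11,11)]:
  edge (0,8)–(2,2): clear
  edge (2,2)–(11,11): crosses AB
  edge (11,11)–(0,8): crosses AB
  → BLOCKED
Obstacle 3 [(0,15) (6,13) (9,23) (2,22)]:
  edge (0,15)–(6,13): clear
  edge (6,13)–(9,23): clear
  edge (9,23)–(2,22): clear
  edge (2,22)–(0,15): clear
  midpoint (9/2,8) outside
  → clear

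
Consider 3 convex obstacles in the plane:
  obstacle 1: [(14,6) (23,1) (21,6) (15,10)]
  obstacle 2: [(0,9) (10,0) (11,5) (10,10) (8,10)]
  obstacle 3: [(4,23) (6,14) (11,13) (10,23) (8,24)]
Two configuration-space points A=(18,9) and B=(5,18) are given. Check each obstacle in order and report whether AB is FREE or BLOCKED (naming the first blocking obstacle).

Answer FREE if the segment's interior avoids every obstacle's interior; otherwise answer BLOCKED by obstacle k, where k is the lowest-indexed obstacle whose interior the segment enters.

BLOCKED by obstacle 3

Obstacle 1 [(14,6) (23,1) (21,6) (15,10)]:
  edge (14,6)–(23,1): clear
  edge (23,1)–(21,6): clear
  edge (21,6)–(15,10): clear
  edge (15,10)–(14,6): clear
  midpoint (23/2,27/2) outside
  → clear
Obstacle 2 [(0,9) (10,0) (11,5) (10,10) (8,10)]:
  edge (0,9)–(10,0): clear
  edge (10,0)–(11,5): clear
  edge (11,5)–(10,10): clear
  edge (10,10)–(8,10): clear
  edge (8,10)–(0,9): clear
  midpoint (23/2,27/2) outside
  → clear
Obstacle 3 [(4,23) (6,14) (11,13) (10,23) (8,24)]:
  edge (4,23)–(6,14): crosses AB
  edge (6,14)–(11,13): clear
  edge (11,13)–(10,23): crosses AB
  edge (10,23)–(8,24): clear
  edge (8,24)–(4,23): clear
  → BLOCKED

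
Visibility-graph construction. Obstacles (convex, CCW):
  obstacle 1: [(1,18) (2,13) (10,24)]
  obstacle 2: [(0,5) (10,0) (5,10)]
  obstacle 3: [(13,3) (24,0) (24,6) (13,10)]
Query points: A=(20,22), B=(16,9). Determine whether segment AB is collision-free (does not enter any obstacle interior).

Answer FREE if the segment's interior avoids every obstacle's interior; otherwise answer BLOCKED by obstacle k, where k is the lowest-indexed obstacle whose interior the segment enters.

Obstacle 1 [(1,18) (2,13) (10,24)]:
  edge (1,18)–(2,13): clear
  edge (2,13)–(10,24): clear
  edge (10,24)–(1,18): clear
  midpoint (18,31/2) outside
  → clear
Obstacle 2 [(0,5) (10,0) (5,10)]:
  edge (0,5)–(10,0): clear
  edge (10,0)–(5,10): clear
  edge (5,10)–(0,5): clear
  midpoint (18,31/2) outside
  → clear
Obstacle 3 [(13,3) (24,0) (24,6) (13,10)]:
  edge (13,3)–(24,0): clear
  edge (24,0)–(24,6): clear
  edge (24,6)–(13,10): clear
  edge (13,10)–(13,3): clear
  midpoint (18,31/2) outside
  → clear

FREE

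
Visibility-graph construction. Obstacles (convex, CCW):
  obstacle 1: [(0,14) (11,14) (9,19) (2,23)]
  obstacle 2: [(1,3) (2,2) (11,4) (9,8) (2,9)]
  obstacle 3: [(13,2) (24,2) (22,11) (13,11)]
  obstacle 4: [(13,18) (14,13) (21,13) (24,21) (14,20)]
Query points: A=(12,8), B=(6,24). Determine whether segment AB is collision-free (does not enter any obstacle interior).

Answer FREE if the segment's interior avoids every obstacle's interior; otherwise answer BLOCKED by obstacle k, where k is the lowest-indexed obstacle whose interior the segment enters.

BLOCKED by obstacle 1

Obstacle 1 [(0,14) (11,14) (9,19) (2,23)]:
  edge (0,14)–(11,14): crosses AB
  edge (11,14)–(9,19): clear
  edge (9,19)–(2,23): crosses AB
  edge (2,23)–(0,14): clear
  → BLOCKED
Obstacle 2 [(1,3) (2,2) (11,4) (9,8) (2,9)]:
  edge (1,3)–(2,2): clear
  edge (2,2)–(11,4): clear
  edge (11,4)–(9,8): clear
  edge (9,8)–(2,9): clear
  edge (2,9)–(1,3): clear
  midpoint (9,16) outside
  → clear
Obstacle 3 [(13,2) (24,2) (22,11) (13,11)]:
  edge (13,2)–(24,2): clear
  edge (24,2)–(22,11): clear
  edge (22,11)–(13,11): clear
  edge (13,11)–(13,2): clear
  midpoint (9,16) outside
  → clear
Obstacle 4 [(13,18) (14,13) (21,13) (24,21) (14,20)]:
  edge (13,18)–(14,13): clear
  edge (14,13)–(21,13): clear
  edge (21,13)–(24,21): clear
  edge (24,21)–(14,20): clear
  edge (14,20)–(13,18): clear
  midpoint (9,16) outside
  → clear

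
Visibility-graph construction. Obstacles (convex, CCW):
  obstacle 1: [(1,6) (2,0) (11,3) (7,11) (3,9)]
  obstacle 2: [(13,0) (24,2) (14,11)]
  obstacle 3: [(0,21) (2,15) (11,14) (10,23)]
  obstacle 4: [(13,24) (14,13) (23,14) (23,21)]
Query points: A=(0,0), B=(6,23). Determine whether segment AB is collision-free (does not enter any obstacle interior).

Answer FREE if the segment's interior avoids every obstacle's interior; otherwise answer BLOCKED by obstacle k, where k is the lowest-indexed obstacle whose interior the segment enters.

BLOCKED by obstacle 1

Obstacle 1 [(1,6) (2,0) (11,3) (7,11) (3,9)]:
  edge (1,6)–(2,0): crosses AB
  edge (2,0)–(11,3): clear
  edge (11,3)–(7,11): clear
  edge (7,11)–(3,9): clear
  edge (3,9)–(1,6): crosses AB
  → BLOCKED
Obstacle 2 [(13,0) (24,2) (14,11)]:
  edge (13,0)–(24,2): clear
  edge (24,2)–(14,11): clear
  edge (14,11)–(13,0): clear
  midpoint (3,23/2) outside
  → clear
Obstacle 3 [(0,21) (2,15) (11,14) (10,23)]:
  edge (0,21)–(2,15): clear
  edge (2,15)–(11,14): crosses AB
  edge (11,14)–(10,23): clear
  edge (10,23)–(0,21): crosses AB
  → BLOCKED
Obstacle 4 [(13,24) (14,13) (23,14) (23,21)]:
  edge (13,24)–(14,13): clear
  edge (14,13)–(23,14): clear
  edge (23,14)–(23,21): clear
  edge (23,21)–(13,24): clear
  midpoint (3,23/2) outside
  → clear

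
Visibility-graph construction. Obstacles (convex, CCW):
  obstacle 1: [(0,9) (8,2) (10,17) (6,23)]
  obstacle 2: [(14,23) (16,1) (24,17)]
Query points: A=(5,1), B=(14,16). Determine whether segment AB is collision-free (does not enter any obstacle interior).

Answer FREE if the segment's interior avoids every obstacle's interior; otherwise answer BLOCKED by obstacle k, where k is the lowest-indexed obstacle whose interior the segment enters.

Obstacle 1 [(0,9) (8,2) (10,17) (6,23)]:
  edge (0,9)–(8,2): crosses AB
  edge (8,2)–(10,17): crosses AB
  edge (10,17)–(6,23): clear
  edge (6,23)–(0,9): clear
  → BLOCKED
Obstacle 2 [(14,23) (16,1) (24,17)]:
  edge (14,23)–(16,1): clear
  edge (16,1)–(24,17): clear
  edge (24,17)–(14,23): clear
  midpoint (19/2,17/2) outside
  → clear

BLOCKED by obstacle 1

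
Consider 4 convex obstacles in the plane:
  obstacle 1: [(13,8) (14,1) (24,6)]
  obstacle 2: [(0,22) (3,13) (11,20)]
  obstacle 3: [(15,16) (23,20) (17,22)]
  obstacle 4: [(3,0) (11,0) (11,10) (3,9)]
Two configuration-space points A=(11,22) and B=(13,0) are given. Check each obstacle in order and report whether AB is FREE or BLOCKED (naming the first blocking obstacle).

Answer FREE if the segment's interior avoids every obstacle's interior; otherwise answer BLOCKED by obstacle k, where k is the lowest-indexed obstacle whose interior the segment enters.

FREE

Obstacle 1 [(13,8) (14,1) (24,6)]:
  edge (13,8)–(14,1): clear
  edge (14,1)–(24,6): clear
  edge (24,6)–(13,8): clear
  midpoint (12,11) outside
  → clear
Obstacle 2 [(0,22) (3,13) (11,20)]:
  edge (0,22)–(3,13): clear
  edge (3,13)–(11,20): clear
  edge (11,20)–(0,22): clear
  midpoint (12,11) outside
  → clear
Obstacle 3 [(15,16) (23,20) (17,22)]:
  edge (15,16)–(23,20): clear
  edge (23,20)–(17,22): clear
  edge (17,22)–(15,16): clear
  midpoint (12,11) outside
  → clear
Obstacle 4 [(3,0) (11,0) (11,10) (3,9)]:
  edge (3,0)–(11,0): clear
  edge (11,0)–(11,10): clear
  edge (11,10)–(3,9): clear
  edge (3,9)–(3,0): clear
  midpoint (12,11) outside
  → clear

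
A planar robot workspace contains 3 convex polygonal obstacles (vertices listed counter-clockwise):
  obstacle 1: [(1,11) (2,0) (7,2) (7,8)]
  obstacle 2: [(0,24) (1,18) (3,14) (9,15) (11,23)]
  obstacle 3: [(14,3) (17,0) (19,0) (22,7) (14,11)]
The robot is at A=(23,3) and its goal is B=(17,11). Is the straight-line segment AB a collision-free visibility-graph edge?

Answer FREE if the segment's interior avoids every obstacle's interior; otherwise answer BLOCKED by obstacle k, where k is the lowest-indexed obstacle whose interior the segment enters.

BLOCKED by obstacle 3

Obstacle 1 [(1,11) (2,0) (7,2) (7,8)]:
  edge (1,11)–(2,0): clear
  edge (2,0)–(7,2): clear
  edge (7,2)–(7,8): clear
  edge (7,8)–(1,11): clear
  midpoint (20,7) outside
  → clear
Obstacle 2 [(0,24) (1,18) (3,14) (9,15) (11,23)]:
  edge (0,24)–(1,18): clear
  edge (1,18)–(3,14): clear
  edge (3,14)–(9,15): clear
  edge (9,15)–(11,23): clear
  edge (11,23)–(0,24): clear
  midpoint (20,7) outside
  → clear
Obstacle 3 [(14,3) (17,0) (19,0) (22,7) (14,11)]:
  edge (14,3)–(17,0): clear
  edge (17,0)–(19,0): clear
  edge (19,0)–(22,7): crosses AB
  edge (22,7)–(14,11): crosses AB
  edge (14,11)–(14,3): clear
  → BLOCKED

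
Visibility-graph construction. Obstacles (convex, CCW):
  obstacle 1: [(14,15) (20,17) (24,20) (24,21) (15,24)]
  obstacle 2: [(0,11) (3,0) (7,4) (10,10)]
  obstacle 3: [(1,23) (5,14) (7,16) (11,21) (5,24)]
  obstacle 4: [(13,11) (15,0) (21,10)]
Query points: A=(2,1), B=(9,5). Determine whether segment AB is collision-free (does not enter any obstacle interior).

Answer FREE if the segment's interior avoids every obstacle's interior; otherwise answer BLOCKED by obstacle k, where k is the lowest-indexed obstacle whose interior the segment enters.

BLOCKED by obstacle 2

Obstacle 1 [(14,15) (20,17) (24,20) (24,21) (15,24)]:
  edge (14,15)–(20,17): clear
  edge (20,17)–(24,20): clear
  edge (24,20)–(24,21): clear
  edge (24,21)–(15,24): clear
  edge (15,24)–(14,15): clear
  midpoint (11/2,3) outside
  → clear
Obstacle 2 [(0,11) (3,0) (7,4) (10,10)]:
  edge (0,11)–(3,0): crosses AB
  edge (3,0)–(7,4): crosses AB
  edge (7,4)–(10,10): clear
  edge (10,10)–(0,11): clear
  → BLOCKED
Obstacle 3 [(1,23) (5,14) (7,16) (11,21) (5,24)]:
  edge (1,23)–(5,14): clear
  edge (5,14)–(7,16): clear
  edge (7,16)–(11,21): clear
  edge (11,21)–(5,24): clear
  edge (5,24)–(1,23): clear
  midpoint (11/2,3) outside
  → clear
Obstacle 4 [(13,11) (15,0) (21,10)]:
  edge (13,11)–(15,0): clear
  edge (15,0)–(21,10): clear
  edge (21,10)–(13,11): clear
  midpoint (11/2,3) outside
  → clear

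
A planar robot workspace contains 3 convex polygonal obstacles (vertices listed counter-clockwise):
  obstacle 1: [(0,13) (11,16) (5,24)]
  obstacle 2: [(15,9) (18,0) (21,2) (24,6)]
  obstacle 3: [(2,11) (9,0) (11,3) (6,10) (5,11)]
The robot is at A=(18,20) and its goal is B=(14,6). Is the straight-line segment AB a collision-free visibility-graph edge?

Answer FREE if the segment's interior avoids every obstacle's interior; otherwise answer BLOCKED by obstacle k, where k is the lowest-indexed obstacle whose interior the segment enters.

FREE

Obstacle 1 [(0,13) (11,16) (5,24)]:
  edge (0,13)–(11,16): clear
  edge (11,16)–(5,24): clear
  edge (5,24)–(0,13): clear
  midpoint (16,13) outside
  → clear
Obstacle 2 [(15,9) (18,0) (21,2) (24,6)]:
  edge (15,9)–(18,0): clear
  edge (18,0)–(21,2): clear
  edge (21,2)–(24,6): clear
  edge (24,6)–(15,9): clear
  midpoint (16,13) outside
  → clear
Obstacle 3 [(2,11) (9,0) (11,3) (6,10) (5,11)]:
  edge (2,11)–(9,0): clear
  edge (9,0)–(11,3): clear
  edge (11,3)–(6,10): clear
  edge (6,10)–(5,11): clear
  edge (5,11)–(2,11): clear
  midpoint (16,13) outside
  → clear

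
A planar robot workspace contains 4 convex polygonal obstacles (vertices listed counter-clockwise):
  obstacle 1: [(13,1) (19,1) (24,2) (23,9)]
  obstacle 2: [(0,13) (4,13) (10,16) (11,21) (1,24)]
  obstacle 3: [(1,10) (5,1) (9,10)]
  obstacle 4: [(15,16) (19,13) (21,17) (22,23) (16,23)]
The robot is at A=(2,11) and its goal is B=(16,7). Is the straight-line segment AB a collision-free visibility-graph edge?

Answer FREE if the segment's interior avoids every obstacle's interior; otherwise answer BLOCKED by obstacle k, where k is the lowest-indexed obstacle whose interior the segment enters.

BLOCKED by obstacle 3

Obstacle 1 [(13,1) (19,1) (24,2) (23,9)]:
  edge (13,1)–(19,1): clear
  edge (19,1)–(24,2): clear
  edge (24,2)–(23,9): clear
  edge (23,9)–(13,1): clear
  midpoint (9,9) outside
  → clear
Obstacle 2 [(0,13) (4,13) (10,16) (11,21) (1,24)]:
  edge (0,13)–(4,13): clear
  edge (4,13)–(10,16): clear
  edge (10,16)–(11,21): clear
  edge (11,21)–(1,24): clear
  edge (1,24)–(0,13): clear
  midpoint (9,9) outside
  → clear
Obstacle 3 [(1,10) (5,1) (9,10)]:
  edge (1,10)–(5,1): clear
  edge (5,1)–(9,10): crosses AB
  edge (9,10)–(1,10): crosses AB
  → BLOCKED
Obstacle 4 [(15,16) (19,13) (21,17) (22,23) (16,23)]:
  edge (15,16)–(19,13): clear
  edge (19,13)–(21,17): clear
  edge (21,17)–(22,23): clear
  edge (22,23)–(16,23): clear
  edge (16,23)–(15,16): clear
  midpoint (9,9) outside
  → clear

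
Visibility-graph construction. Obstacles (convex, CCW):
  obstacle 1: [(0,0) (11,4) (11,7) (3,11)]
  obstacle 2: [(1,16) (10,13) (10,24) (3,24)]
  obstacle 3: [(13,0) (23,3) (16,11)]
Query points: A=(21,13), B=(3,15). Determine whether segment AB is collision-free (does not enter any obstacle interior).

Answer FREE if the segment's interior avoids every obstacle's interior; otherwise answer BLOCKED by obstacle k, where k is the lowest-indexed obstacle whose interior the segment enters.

Obstacle 1 [(0,0) (11,4) (11,7) (3,11)]:
  edge (0,0)–(11,4): clear
  edge (11,4)–(11,7): clear
  edge (11,7)–(3,11): clear
  edge (3,11)–(0,0): clear
  midpoint (12,14) outside
  → clear
Obstacle 2 [(1,16) (10,13) (10,24) (3,24)]:
  edge (1,16)–(10,13): crosses AB
  edge (10,13)–(10,24): crosses AB
  edge (10,24)–(3,24): clear
  edge (3,24)–(1,16): clear
  → BLOCKED
Obstacle 3 [(13,0) (23,3) (16,11)]:
  edge (13,0)–(23,3): clear
  edge (23,3)–(16,11): clear
  edge (16,11)–(13,0): clear
  midpoint (12,14) outside
  → clear

BLOCKED by obstacle 2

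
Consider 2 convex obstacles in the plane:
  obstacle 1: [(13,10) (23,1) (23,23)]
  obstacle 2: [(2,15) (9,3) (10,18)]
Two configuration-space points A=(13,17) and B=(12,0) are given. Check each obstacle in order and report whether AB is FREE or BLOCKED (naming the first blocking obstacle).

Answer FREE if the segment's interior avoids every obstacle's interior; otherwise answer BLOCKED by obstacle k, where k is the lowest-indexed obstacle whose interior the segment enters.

FREE

Obstacle 1 [(13,10) (23,1) (23,23)]:
  edge (13,10)–(23,1): clear
  edge (23,1)–(23,23): clear
  edge (23,23)–(13,10): clear
  midpoint (25/2,17/2) outside
  → clear
Obstacle 2 [(2,15) (9,3) (10,18)]:
  edge (2,15)–(9,3): clear
  edge (9,3)–(10,18): clear
  edge (10,18)–(2,15): clear
  midpoint (25/2,17/2) outside
  → clear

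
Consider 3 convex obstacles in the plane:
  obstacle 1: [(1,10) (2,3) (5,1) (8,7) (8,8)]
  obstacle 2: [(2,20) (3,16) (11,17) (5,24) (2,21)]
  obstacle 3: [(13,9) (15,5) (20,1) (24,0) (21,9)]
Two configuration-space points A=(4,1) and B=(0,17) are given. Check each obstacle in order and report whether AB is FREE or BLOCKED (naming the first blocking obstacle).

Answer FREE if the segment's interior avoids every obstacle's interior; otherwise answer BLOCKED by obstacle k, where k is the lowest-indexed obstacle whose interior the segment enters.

BLOCKED by obstacle 1

Obstacle 1 [(1,10) (2,3) (5,1) (8,7) (8,8)]:
  edge (1,10)–(2,3): clear
  edge (2,3)–(5,1): crosses AB
  edge (5,1)–(8,7): clear
  edge (8,7)–(8,8): clear
  edge (8,8)–(1,10): crosses AB
  → BLOCKED
Obstacle 2 [(2,20) (3,16) (11,17) (5,24) (2,21)]:
  edge (2,20)–(3,16): clear
  edge (3,16)–(11,17): clear
  edge (11,17)–(5,24): clear
  edge (5,24)–(2,21): clear
  edge (2,21)–(2,20): clear
  midpoint (2,9) outside
  → clear
Obstacle 3 [(13,9) (15,5) (20,1) (24,0) (21,9)]:
  edge (13,9)–(15,5): clear
  edge (15,5)–(20,1): clear
  edge (20,1)–(24,0): clear
  edge (24,0)–(21,9): clear
  edge (21,9)–(13,9): clear
  midpoint (2,9) outside
  → clear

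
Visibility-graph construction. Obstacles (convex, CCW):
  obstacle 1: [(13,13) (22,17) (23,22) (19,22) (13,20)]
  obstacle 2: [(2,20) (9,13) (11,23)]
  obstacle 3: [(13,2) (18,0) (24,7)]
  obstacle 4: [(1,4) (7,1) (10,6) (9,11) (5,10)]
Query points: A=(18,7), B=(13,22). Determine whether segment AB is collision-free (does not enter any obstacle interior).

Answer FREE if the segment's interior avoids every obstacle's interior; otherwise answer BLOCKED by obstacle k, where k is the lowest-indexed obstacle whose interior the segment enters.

BLOCKED by obstacle 1

Obstacle 1 [(13,13) (22,17) (23,22) (19,22) (13,20)]:
  edge (13,13)–(22,17): crosses AB
  edge (22,17)–(23,22): clear
  edge (23,22)–(19,22): clear
  edge (19,22)–(13,20): crosses AB
  edge (13,20)–(13,13): clear
  → BLOCKED
Obstacle 2 [(2,20) (9,13) (11,23)]:
  edge (2,20)–(9,13): clear
  edge (9,13)–(11,23): clear
  edge (11,23)–(2,20): clear
  midpoint (31/2,29/2) outside
  → clear
Obstacle 3 [(13,2) (18,0) (24,7)]:
  edge (13,2)–(18,0): clear
  edge (18,0)–(24,7): clear
  edge (24,7)–(13,2): clear
  midpoint (31/2,29/2) outside
  → clear
Obstacle 4 [(1,4) (7,1) (10,6) (9,11) (5,10)]:
  edge (1,4)–(7,1): clear
  edge (7,1)–(10,6): clear
  edge (10,6)–(9,11): clear
  edge (9,11)–(5,10): clear
  edge (5,10)–(1,4): clear
  midpoint (31/2,29/2) outside
  → clear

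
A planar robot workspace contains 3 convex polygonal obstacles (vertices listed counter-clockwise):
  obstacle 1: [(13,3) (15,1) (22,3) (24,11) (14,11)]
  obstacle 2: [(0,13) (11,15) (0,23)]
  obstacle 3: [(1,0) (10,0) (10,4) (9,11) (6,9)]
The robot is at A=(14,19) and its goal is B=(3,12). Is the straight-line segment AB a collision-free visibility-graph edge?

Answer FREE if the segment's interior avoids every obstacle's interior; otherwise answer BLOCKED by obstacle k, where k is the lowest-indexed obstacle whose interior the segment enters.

BLOCKED by obstacle 2

Obstacle 1 [(13,3) (15,1) (22,3) (24,11) (14,11)]:
  edge (13,3)–(15,1): clear
  edge (15,1)–(22,3): clear
  edge (22,3)–(24,11): clear
  edge (24,11)–(14,11): clear
  edge (14,11)–(13,3): clear
  midpoint (17/2,31/2) outside
  → clear
Obstacle 2 [(0,13) (11,15) (0,23)]:
  edge (0,13)–(11,15): crosses AB
  edge (11,15)–(0,23): crosses AB
  edge (0,23)–(0,13): clear
  → BLOCKED
Obstacle 3 [(1,0) (10,0) (10,4) (9,11) (6,9)]:
  edge (1,0)–(10,0): clear
  edge (10,0)–(10,4): clear
  edge (10,4)–(9,11): clear
  edge (9,11)–(6,9): clear
  edge (6,9)–(1,0): clear
  midpoint (17/2,31/2) outside
  → clear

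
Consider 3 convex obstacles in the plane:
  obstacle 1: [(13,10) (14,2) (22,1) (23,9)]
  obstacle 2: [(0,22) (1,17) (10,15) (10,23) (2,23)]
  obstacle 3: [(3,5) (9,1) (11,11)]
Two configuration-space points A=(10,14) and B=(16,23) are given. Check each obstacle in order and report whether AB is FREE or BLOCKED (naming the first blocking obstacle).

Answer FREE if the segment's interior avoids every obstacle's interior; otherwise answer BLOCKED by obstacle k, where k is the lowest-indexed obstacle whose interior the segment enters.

Obstacle 1 [(13,10) (14,2) (22,1) (23,9)]:
  edge (13,10)–(14,2): clear
  edge (14,2)–(22,1): clear
  edge (22,1)–(23,9): clear
  edge (23,9)–(13,10): clear
  midpoint (13,37/2) outside
  → clear
Obstacle 2 [(0,22) (1,17) (10,15) (10,23) (2,23)]:
  edge (0,22)–(1,17): clear
  edge (1,17)–(10,15): clear
  edge (10,15)–(10,23): clear
  edge (10,23)–(2,23): clear
  edge (2,23)–(0,22): clear
  midpoint (13,37/2) outside
  → clear
Obstacle 3 [(3,5) (9,1) (11,11)]:
  edge (3,5)–(9,1): clear
  edge (9,1)–(11,11): clear
  edge (11,11)–(3,5): clear
  midpoint (13,37/2) outside
  → clear

FREE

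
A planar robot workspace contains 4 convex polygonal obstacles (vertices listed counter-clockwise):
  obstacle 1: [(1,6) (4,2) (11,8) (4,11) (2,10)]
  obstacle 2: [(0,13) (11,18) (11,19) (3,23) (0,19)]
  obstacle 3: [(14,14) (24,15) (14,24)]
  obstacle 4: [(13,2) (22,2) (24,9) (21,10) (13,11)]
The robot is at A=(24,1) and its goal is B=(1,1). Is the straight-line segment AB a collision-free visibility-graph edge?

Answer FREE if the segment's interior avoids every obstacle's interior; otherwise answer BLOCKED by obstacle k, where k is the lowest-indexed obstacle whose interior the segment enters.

FREE

Obstacle 1 [(1,6) (4,2) (11,8) (4,11) (2,10)]:
  edge (1,6)–(4,2): clear
  edge (4,2)–(11,8): clear
  edge (11,8)–(4,11): clear
  edge (4,11)–(2,10): clear
  edge (2,10)–(1,6): clear
  midpoint (25/2,1) outside
  → clear
Obstacle 2 [(0,13) (11,18) (11,19) (3,23) (0,19)]:
  edge (0,13)–(11,18): clear
  edge (11,18)–(11,19): clear
  edge (11,19)–(3,23): clear
  edge (3,23)–(0,19): clear
  edge (0,19)–(0,13): clear
  midpoint (25/2,1) outside
  → clear
Obstacle 3 [(14,14) (24,15) (14,24)]:
  edge (14,14)–(24,15): clear
  edge (24,15)–(14,24): clear
  edge (14,24)–(14,14): clear
  midpoint (25/2,1) outside
  → clear
Obstacle 4 [(13,2) (22,2) (24,9) (21,10) (13,11)]:
  edge (13,2)–(22,2): clear
  edge (22,2)–(24,9): clear
  edge (24,9)–(21,10): clear
  edge (21,10)–(13,11): clear
  edge (13,11)–(13,2): clear
  midpoint (25/2,1) outside
  → clear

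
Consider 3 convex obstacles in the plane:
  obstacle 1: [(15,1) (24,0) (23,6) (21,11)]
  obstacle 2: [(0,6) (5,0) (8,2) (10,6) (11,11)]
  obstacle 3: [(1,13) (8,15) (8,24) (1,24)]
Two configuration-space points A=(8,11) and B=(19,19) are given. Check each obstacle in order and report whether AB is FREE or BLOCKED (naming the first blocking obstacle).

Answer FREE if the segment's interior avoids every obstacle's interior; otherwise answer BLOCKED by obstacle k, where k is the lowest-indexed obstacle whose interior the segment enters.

Obstacle 1 [(15,1) (24,0) (23,6) (21,11)]:
  edge (15,1)–(24,0): clear
  edge (24,0)–(23,6): clear
  edge (23,6)–(21,11): clear
  edge (21,11)–(15,1): clear
  midpoint (27/2,15) outside
  → clear
Obstacle 2 [(0,6) (5,0) (8,2) (10,6) (11,11)]:
  edge (0,6)–(5,0): clear
  edge (5,0)–(8,2): clear
  edge (8,2)–(10,6): clear
  edge (10,6)–(11,11): clear
  edge (11,11)–(0,6): clear
  midpoint (27/2,15) outside
  → clear
Obstacle 3 [(1,13) (8,15) (8,24) (1,24)]:
  edge (1,13)–(8,15): clear
  edge (8,15)–(8,24): clear
  edge (8,24)–(1,24): clear
  edge (1,24)–(1,13): clear
  midpoint (27/2,15) outside
  → clear

FREE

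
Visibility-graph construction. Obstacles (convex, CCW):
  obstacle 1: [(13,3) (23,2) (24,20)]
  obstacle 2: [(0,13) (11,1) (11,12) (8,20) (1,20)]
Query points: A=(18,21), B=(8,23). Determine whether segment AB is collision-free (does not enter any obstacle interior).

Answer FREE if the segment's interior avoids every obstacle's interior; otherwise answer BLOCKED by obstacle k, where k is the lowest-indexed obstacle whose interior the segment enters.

FREE

Obstacle 1 [(13,3) (23,2) (24,20)]:
  edge (13,3)–(23,2): clear
  edge (23,2)–(24,20): clear
  edge (24,20)–(13,3): clear
  midpoint (13,22) outside
  → clear
Obstacle 2 [(0,13) (11,1) (11,12) (8,20) (1,20)]:
  edge (0,13)–(11,1): clear
  edge (11,1)–(11,12): clear
  edge (11,12)–(8,20): clear
  edge (8,20)–(1,20): clear
  edge (1,20)–(0,13): clear
  midpoint (13,22) outside
  → clear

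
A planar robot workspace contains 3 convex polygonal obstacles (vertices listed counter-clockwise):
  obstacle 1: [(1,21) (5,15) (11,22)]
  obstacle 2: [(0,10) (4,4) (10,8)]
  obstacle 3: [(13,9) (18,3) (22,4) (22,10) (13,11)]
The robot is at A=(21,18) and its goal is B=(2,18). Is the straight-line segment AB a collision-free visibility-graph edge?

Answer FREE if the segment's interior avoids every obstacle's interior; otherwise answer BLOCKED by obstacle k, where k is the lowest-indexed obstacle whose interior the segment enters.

Obstacle 1 [(1,21) (5,15) (11,22)]:
  edge (1,21)–(5,15): crosses AB
  edge (5,15)–(11,22): crosses AB
  edge (11,22)–(1,21): clear
  → BLOCKED
Obstacle 2 [(0,10) (4,4) (10,8)]:
  edge (0,10)–(4,4): clear
  edge (4,4)–(10,8): clear
  edge (10,8)–(0,10): clear
  midpoint (23/2,18) outside
  → clear
Obstacle 3 [(13,9) (18,3) (22,4) (22,10) (13,11)]:
  edge (13,9)–(18,3): clear
  edge (18,3)–(22,4): clear
  edge (22,4)–(22,10): clear
  edge (22,10)–(13,11): clear
  edge (13,11)–(13,9): clear
  midpoint (23/2,18) outside
  → clear

BLOCKED by obstacle 1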